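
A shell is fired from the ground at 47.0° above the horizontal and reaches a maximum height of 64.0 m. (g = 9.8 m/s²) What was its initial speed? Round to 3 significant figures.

48.4 m/s

At maximum height v_y = 0, so (v₀ sin θ)² = 2 g H.
v₀ sin 47.0° = √(2 × 9.8 × 64.0) = 35.42 m/s.
v₀ = 35.42 / sin 47.0° = 35.42 / 0.7314 = 48.4 m/s.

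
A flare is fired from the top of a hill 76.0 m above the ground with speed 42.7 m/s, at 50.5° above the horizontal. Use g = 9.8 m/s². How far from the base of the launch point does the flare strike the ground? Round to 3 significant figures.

Components: v_x = 42.7 cos 50.5° = 27.16 m/s, v_y = 42.7 sin 50.5° = 32.95 m/s.
Vertical: 0 = 76.0 + 32.95 t − ½(9.8) t² ⇒ 4.900 t² − 32.95 t − 76.0 = 0.
t = [32.95 + √(1086 + 1490)] / 9.800 = 8.541 s.
Horizontal: R = v_x · t = 27.16 × 8.541 = 232 m.

232 m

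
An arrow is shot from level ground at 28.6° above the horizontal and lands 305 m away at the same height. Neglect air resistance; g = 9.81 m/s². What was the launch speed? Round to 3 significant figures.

On level ground, R = v₀² sin(2θ) / g, so v₀ = √(R g / sin 2θ).
sin(2 × 28.6°) = 0.8406.
v₀ = √(305 × 9.81 / 0.8406) = √3559 = 59.7 m/s.

59.7 m/s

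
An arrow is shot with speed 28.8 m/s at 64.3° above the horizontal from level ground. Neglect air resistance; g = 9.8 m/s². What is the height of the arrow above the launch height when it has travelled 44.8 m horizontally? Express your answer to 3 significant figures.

v_x = 28.8 cos 64.3° = 12.49 m/s, v_y0 = 28.8 sin 64.3° = 25.95 m/s.
Time to reach x = 44.8 m: t = x / v_x = 44.8 / 12.49 = 3.587 s.
y = v_y0 t − ½ g t² = 25.95×3.587 − 4.900×3.587² = 30.0 m.

30.0 m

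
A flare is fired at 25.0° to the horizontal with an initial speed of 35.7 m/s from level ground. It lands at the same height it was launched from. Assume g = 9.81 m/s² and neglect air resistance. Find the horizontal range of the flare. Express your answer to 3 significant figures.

99.5 m

For level ground, R = v₀² sin(2θ) / g.
sin(2 × 25.0°) = sin 50.00° = 0.7660.
R = (35.7)² × 0.7660 / 9.81 = 99.5 m.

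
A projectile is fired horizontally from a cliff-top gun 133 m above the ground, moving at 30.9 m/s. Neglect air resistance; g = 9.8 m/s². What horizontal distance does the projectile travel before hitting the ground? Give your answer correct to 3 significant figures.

161 m

Initial vertical velocity is zero, so the fall time comes from h = ½ g t²: t = √(2 × 133 / 9.8) = 5.210 s.
Horizontal motion is uniform at 30.9 m/s, so x = 30.9 × 5.210 = 161 m.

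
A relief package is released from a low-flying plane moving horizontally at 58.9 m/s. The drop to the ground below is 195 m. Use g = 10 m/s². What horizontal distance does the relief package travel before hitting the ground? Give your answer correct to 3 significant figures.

Initial vertical velocity is zero, so the fall time comes from h = ½ g t²: t = √(2 × 195 / 10) = 6.245 s.
Horizontal motion is uniform at 58.9 m/s, so x = 58.9 × 6.245 = 368 m.

368 m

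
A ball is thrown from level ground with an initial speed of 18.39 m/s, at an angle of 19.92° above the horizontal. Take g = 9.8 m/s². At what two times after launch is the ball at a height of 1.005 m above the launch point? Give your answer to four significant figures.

v_y0 = 18.39 sin 19.92° = 6.2656 m/s.
Set y = v_y0 t − ½ g t² = 1.005: 4.900 t² − 6.2656 t + 1.005 = 0.
t = [6.2656 ± √(39.258 − 19.698)] / 9.8 = (6.2656 ± 4.4227) / 9.8, giving t = 0.1881 s or t = 1.091 s.
So the ball is at 1.005 m at t = 0.1881 s (rising) and t = 1.091 s (falling).

0.1881 s and 1.091 s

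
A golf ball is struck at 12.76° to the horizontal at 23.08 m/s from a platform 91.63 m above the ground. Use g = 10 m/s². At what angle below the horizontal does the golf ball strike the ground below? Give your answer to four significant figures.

v_x = 23.08 cos 12.76° = 22.510 m/s.
At impact |v_y| = √(v_y0² + 2 g h) = √(5.0976² + 2×10×91.63) = 43.111 m/s.
Angle below horizontal = arctan(|v_y| / v_x) = arctan(43.111 / 22.510) = 62.43°.

62.43°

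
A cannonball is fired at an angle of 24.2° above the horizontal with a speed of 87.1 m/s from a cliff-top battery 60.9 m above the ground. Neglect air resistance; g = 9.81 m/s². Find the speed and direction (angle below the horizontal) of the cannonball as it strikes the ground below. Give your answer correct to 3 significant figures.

v_x = 87.1 cos 24.2° = 79.45 m/s (constant).
|v_y| at impact = √((35.70)² + 2×9.81×60.9) = 49.69 m/s.
Speed = √(79.45² + 49.69²) = 93.7 m/s; angle = arctan(49.69/79.45) = 32.0° below horizontal.

93.7 m/s at 32.0° below the horizontal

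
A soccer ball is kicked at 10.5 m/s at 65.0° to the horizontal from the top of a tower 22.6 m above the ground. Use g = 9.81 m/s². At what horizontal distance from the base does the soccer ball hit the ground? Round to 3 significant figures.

Components: v_x = 10.5 cos 65.0° = 4.437 m/s, v_y = 10.5 sin 65.0° = 9.516 m/s.
Vertical: 0 = 22.6 + 9.516 t − ½(9.81) t² ⇒ 4.905 t² − 9.516 t − 22.6 = 0.
t = [9.516 + √(90.55 + 443.4)] / 9.810 = 3.326 s.
Horizontal: R = v_x · t = 4.437 × 3.326 = 14.8 m.

14.8 m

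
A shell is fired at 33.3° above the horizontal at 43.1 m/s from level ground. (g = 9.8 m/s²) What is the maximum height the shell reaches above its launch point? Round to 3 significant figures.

Vertical component of launch velocity: v_y = 43.1 sin 33.3° = 23.66 m/s.
At the highest point the vertical velocity is zero, so v_y² = 2 g h_max.
h_max = (23.66)² / (2 × 9.8) = 559.8 / 19.60 = 28.6 m.

28.6 m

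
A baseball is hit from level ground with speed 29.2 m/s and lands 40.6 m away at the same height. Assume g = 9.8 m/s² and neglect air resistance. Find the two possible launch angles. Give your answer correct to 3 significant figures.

Level-ground range: R = v₀² sin(2θ)/g ⇒ sin 2θ = R g / v₀² = 40.6×9.8/29.2² = 0.4666.
2θ = arcsin(0.4666) = 27.81° or 180° − 27.81° = 152.19°.
So θ = 13.9° or θ = 76.1°.

13.9° and 76.1°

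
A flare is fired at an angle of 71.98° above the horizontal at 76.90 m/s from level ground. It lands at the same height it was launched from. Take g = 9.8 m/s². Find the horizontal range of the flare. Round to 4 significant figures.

355.0 m

Components: v_x = 76.90 cos 71.98° = 23.789 m/s, v_y = 76.90 sin 71.98° = 73.128 m/s.
Time of flight (same landing height): t = 2 v_y / g = 2 × 73.128 / 9.8 = 14.924 s.
Range: R = v_x · t = 23.789 × 14.924 = 355.0 m.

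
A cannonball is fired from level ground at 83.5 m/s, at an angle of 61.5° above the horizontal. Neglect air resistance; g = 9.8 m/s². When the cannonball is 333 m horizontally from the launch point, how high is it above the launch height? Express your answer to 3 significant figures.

271 m

v_x = 83.5 cos 61.5° = 39.84 m/s, v_y0 = 83.5 sin 61.5° = 73.38 m/s.
Time to reach x = 333 m: t = x / v_x = 333 / 39.84 = 8.358 s.
y = v_y0 t − ½ g t² = 73.38×8.358 − 4.900×8.358² = 271 m.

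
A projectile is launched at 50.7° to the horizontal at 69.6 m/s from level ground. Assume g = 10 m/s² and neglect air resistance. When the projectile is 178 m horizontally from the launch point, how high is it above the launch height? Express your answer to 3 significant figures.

v_x = 69.6 cos 50.7° = 44.08 m/s, v_y0 = 69.6 sin 50.7° = 53.86 m/s.
Time to reach x = 178 m: t = x / v_x = 178 / 44.08 = 4.038 s.
y = v_y0 t − ½ g t² = 53.86×4.038 − 5.000×4.038² = 136 m.

136 m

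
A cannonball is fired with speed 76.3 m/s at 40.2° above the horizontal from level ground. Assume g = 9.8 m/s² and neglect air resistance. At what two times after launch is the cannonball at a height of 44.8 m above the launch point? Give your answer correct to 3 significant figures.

v_y0 = 76.3 sin 40.2° = 49.25 m/s.
Set y = v_y0 t − ½ g t² = 44.8: 4.900 t² − 49.25 t + 44.8 = 0.
t = [49.25 ± √(2426 − 878.1)] / 9.8 = (49.25 ± 39.34) / 9.8, giving t = 1.01 s or t = 9.04 s.
So the cannonball is at 44.8 m at t = 1.01 s (rising) and t = 9.04 s (falling).

1.01 s and 9.04 s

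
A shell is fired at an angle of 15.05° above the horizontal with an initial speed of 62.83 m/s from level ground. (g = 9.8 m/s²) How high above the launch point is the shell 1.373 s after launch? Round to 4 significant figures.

v_y0 = 62.83 sin 15.05° = 16.315 m/s.
y(t) = v_y0 t − ½ g t² = 16.315×1.373 − 4.900×1.373² = 13.16 m.

13.16 m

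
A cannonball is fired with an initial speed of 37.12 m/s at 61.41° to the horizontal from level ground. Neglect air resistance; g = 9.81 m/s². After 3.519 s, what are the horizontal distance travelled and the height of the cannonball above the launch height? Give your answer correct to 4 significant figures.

v_x = 37.12 cos 61.41° = 17.763 m/s; v_y0 = 37.12 sin 61.41° = 32.594 m/s.
x = v_x t = 17.763 × 3.519 = 62.51 m.
y = v_y0 t − ½ g t² = 32.594×3.519 − 4.905×3.519² = 53.96 m.

x = 62.51 m, y = 53.96 m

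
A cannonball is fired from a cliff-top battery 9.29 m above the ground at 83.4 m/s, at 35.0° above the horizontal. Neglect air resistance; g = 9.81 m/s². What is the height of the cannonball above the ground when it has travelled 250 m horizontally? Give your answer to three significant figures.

119 m

v_x = 83.4 cos 35.0° = 68.32 m/s, v_y0 = 83.4 sin 35.0° = 47.84 m/s.
Time to reach x = 250 m: t = x / v_x = 250 / 68.32 = 3.659 s.
y = 9.29 + v_y0 t − ½ g t² = 9.29 + 47.84×3.659 − 4.905×3.659² = 119 m.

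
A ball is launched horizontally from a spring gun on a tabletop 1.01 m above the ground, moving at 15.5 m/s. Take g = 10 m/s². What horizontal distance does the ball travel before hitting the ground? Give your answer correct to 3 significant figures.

6.97 m

Initial vertical velocity is zero, so the fall time comes from h = ½ g t²: t = √(2 × 1.01 / 10) = 0.4494 s.
Horizontal motion is uniform at 15.5 m/s, so x = 15.5 × 0.4494 = 6.97 m.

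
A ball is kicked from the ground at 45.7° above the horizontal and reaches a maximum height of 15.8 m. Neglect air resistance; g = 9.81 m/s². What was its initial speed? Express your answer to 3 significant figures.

At maximum height v_y = 0, so (v₀ sin θ)² = 2 g H.
v₀ sin 45.7° = √(2 × 9.81 × 15.8) = 17.61 m/s.
v₀ = 17.61 / sin 45.7° = 17.61 / 0.7157 = 24.6 m/s.

24.6 m/s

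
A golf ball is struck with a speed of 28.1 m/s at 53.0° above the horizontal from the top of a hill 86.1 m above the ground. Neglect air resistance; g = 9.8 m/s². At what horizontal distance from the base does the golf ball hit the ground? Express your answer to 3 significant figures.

120 m

Components: v_x = 28.1 cos 53.0° = 16.91 m/s, v_y = 28.1 sin 53.0° = 22.44 m/s.
Vertical: 0 = 86.1 + 22.44 t − ½(9.8) t² ⇒ 4.900 t² − 22.44 t − 86.1 = 0.
t = [22.44 + √(503.6 + 1688)] / 9.800 = 7.067 s.
Horizontal: R = v_x · t = 16.91 × 7.067 = 120 m.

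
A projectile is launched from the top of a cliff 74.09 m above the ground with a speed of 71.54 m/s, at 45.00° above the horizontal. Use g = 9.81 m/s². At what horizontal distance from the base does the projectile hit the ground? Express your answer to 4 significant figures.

Components: v_x = 71.54 cos 45.00° = 50.586 m/s, v_y = 71.54 sin 45.00° = 50.586 m/s.
Vertical: 0 = 74.09 + 50.586 t − ½(9.81) t² ⇒ 4.905 t² − 50.586 t − 74.09 = 0.
t = [50.586 + √(2558.9 + 1453.6)] / 9.810 = 11.614 s.
Horizontal: R = v_x · t = 50.586 × 11.614 = 587.5 m.

587.5 m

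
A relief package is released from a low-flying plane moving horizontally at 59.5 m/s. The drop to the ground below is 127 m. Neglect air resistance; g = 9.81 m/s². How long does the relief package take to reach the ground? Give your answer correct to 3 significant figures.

5.09 s

The horizontal speed doesn't affect the fall. With v_y0 = 0, h = ½ g t².
t = √(2 × 127 / 9.81) = √25.89 = 5.09 s.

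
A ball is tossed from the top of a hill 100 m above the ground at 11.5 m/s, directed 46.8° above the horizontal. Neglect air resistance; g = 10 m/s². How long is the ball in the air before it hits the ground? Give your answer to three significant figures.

5.39 s

Vertical component: v_y = 11.5 sin 46.8° = 8.383 m/s.
Taking up as positive with launch at y = 100 m, landing at y = 0: 0 = 100 + 8.383 t − ½(10) t².
Solving 5.000 t² − 8.383 t − 100 = 0 gives t = [8.383 + √(8.383² + 4·5.000·100)] / 10.00 = 5.39 s.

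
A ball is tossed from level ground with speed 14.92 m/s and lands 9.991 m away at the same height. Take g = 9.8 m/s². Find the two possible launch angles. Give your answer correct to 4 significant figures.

13.05° and 76.95°

Level-ground range: R = v₀² sin(2θ)/g ⇒ sin 2θ = R g / v₀² = 9.991×9.8/14.92² = 0.4398.
2θ = arcsin(0.4398) = 26.091° or 180° − 26.091° = 153.909°.
So θ = 13.05° or θ = 76.95°.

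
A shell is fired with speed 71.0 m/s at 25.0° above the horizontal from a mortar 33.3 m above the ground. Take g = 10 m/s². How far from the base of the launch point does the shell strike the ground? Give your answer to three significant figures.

448 m

Components: v_x = 71.0 cos 25.0° = 64.35 m/s, v_y = 71.0 sin 25.0° = 30.01 m/s.
Vertical: 0 = 33.3 + 30.01 t − ½(10) t² ⇒ 5.000 t² − 30.01 t − 33.3 = 0.
t = [30.01 + √(900.6 + 666.0)] / 10.00 = 6.959 s.
Horizontal: R = v_x · t = 64.35 × 6.959 = 448 m.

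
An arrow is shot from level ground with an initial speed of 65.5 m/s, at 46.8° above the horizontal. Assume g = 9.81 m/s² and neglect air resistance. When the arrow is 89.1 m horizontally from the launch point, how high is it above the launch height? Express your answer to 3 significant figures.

v_x = 65.5 cos 46.8° = 44.84 m/s, v_y0 = 65.5 sin 46.8° = 47.75 m/s.
Time to reach x = 89.1 m: t = x / v_x = 89.1 / 44.84 = 1.987 s.
y = v_y0 t − ½ g t² = 47.75×1.987 − 4.905×1.987² = 75.5 m.

75.5 m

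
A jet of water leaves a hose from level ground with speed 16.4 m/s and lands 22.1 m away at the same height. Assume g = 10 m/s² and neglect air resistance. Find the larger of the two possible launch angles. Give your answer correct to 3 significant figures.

62.4°

Level-ground range: R = v₀² sin(2θ)/g ⇒ sin 2θ = R g / v₀² = 22.1×10/16.4² = 0.8217.
2θ = arcsin(0.8217) = 55.26° or 180° − 55.26° = 124.74°.
So θ = 27.6° or θ = 62.4°.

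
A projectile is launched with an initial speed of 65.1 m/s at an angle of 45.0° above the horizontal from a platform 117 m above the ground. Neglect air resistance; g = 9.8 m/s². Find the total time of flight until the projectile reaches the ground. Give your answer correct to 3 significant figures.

11.5 s

Vertical component: v_y = 65.1 sin 45.0° = 46.03 m/s.
Taking up as positive with launch at y = 117 m, landing at y = 0: 0 = 117 + 46.03 t − ½(9.8) t².
Solving 4.900 t² − 46.03 t − 117 = 0 gives t = [46.03 + √(46.03² + 4·4.900·117)] / 9.800 = 11.5 s.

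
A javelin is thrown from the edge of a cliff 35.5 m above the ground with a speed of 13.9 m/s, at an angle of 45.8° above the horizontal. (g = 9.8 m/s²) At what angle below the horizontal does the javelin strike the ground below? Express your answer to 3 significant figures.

71.0°

v_x = 13.9 cos 45.8° = 9.691 m/s.
At impact |v_y| = √(v_y0² + 2 g h) = √(9.965² + 2×9.8×35.5) = 28.20 m/s.
Angle below horizontal = arctan(|v_y| / v_x) = arctan(28.20 / 9.691) = 71.0°.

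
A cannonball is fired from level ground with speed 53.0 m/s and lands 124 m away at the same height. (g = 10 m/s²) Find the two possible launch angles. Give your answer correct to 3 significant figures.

Level-ground range: R = v₀² sin(2θ)/g ⇒ sin 2θ = R g / v₀² = 124×10/53.0² = 0.4414.
2θ = arcsin(0.4414) = 26.19° or 180° − 26.19° = 153.81°.
So θ = 13.1° or θ = 76.9°.

13.1° and 76.9°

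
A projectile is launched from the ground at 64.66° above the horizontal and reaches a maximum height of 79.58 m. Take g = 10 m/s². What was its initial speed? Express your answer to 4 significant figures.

At maximum height v_y = 0, so (v₀ sin θ)² = 2 g H.
v₀ sin 64.66° = √(2 × 10 × 79.58) = 39.895 m/s.
v₀ = 39.895 / sin 64.66° = 39.895 / 0.9038 = 44.14 m/s.

44.14 m/s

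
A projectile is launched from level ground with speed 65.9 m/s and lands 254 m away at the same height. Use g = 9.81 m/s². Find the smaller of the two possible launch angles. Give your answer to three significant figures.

Level-ground range: R = v₀² sin(2θ)/g ⇒ sin 2θ = R g / v₀² = 254×9.81/65.9² = 0.5738.
2θ = arcsin(0.5738) = 35.02° or 180° − 35.02° = 144.98°.
So θ = 17.5° or θ = 72.5°.

17.5°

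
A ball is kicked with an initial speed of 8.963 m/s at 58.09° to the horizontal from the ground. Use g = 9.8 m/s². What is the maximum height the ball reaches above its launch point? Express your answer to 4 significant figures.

Vertical component of launch velocity: v_y = 8.963 sin 58.09° = 7.6085 m/s.
At the highest point the vertical velocity is zero, so v_y² = 2 g h_max.
h_max = (7.6085)² / (2 × 9.8) = 57.889 / 19.60 = 2.954 m.

2.954 m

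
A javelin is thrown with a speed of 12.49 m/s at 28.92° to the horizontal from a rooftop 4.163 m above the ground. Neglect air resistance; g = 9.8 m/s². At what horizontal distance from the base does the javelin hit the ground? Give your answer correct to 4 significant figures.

Components: v_x = 12.49 cos 28.92° = 10.932 m/s, v_y = 12.49 sin 28.92° = 6.0400 m/s.
Vertical: 0 = 4.163 + 6.0400 t − ½(9.8) t² ⇒ 4.900 t² − 6.0400 t − 4.163 = 0.
t = [6.0400 + √(36.482 + 81.595)] / 9.800 = 1.7251 s.
Horizontal: R = v_x · t = 10.932 × 1.7251 = 18.86 m.

18.86 m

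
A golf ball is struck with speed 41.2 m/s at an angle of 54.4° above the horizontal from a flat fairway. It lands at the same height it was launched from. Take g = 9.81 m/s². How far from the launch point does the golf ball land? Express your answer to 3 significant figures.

164 m

For level ground, R = v₀² sin(2θ) / g.
sin(2 × 54.4°) = sin 108.8° = 0.9466.
R = (41.2)² × 0.9466 / 9.81 = 164 m.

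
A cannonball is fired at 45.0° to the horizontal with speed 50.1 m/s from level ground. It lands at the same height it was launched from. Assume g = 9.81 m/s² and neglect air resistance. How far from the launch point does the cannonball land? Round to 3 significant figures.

256 m

Components: v_x = 50.1 cos 45.0° = 35.43 m/s, v_y = 50.1 sin 45.0° = 35.43 m/s.
Time of flight (same landing height): t = 2 v_y / g = 2 × 35.43 / 9.81 = 7.223 s.
Range: R = v_x · t = 35.43 × 7.223 = 256 m.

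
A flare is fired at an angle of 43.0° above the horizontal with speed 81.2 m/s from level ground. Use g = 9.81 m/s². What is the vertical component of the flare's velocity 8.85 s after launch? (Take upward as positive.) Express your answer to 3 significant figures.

-31.4 m/s

Initial vertical component: v_y0 = 81.2 sin 43.0° = 55.38 m/s.
v_y(t) = v_y0 − g t = 55.38 − 9.81 × 8.85 = -31.4 m/s.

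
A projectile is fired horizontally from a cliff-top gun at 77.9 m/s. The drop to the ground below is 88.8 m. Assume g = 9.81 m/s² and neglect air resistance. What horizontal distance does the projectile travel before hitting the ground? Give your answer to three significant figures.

Initial vertical velocity is zero, so the fall time comes from h = ½ g t²: t = √(2 × 88.8 / 9.81) = 4.255 s.
Horizontal motion is uniform at 77.9 m/s, so x = 77.9 × 4.255 = 331 m.

331 m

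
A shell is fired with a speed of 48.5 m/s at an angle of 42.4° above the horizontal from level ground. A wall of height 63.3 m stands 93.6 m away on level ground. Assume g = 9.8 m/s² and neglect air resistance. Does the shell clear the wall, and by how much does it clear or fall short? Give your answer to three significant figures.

No — it falls 11.3 m short of clearing the wall.

v_x = 48.5 cos 42.4° = 35.82 m/s; v_y0 = 48.5 sin 42.4° = 32.70 m/s.
Time to reach the wall: t = 93.6 / 35.82 = 2.613 s.
Height at that point: y = 32.70×2.613 − 4.900×2.613² = 51.99 m.
That is 63.3 − 51.99 = 11.3 m below the top of the wall, so the shell does not clear it.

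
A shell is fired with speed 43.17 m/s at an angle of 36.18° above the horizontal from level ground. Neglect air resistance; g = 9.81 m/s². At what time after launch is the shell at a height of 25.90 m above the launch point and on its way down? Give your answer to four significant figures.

3.809 s

v_y0 = 43.17 sin 36.18° = 25.484 m/s.
Set y = v_y0 t − ½ g t² = 25.90: 4.905 t² − 25.484 t + 25.90 = 0.
t = [25.484 ± √(649.43 − 508.16)] / 9.81 = (25.484 ± 11.886) / 9.81, giving t = 1.386 s or t = 3.809 s.
On the way down corresponds to the larger root: t = 3.809 s.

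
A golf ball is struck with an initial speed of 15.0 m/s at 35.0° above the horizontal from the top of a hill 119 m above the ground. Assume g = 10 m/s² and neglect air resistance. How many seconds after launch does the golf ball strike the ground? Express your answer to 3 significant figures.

5.81 s

Vertical component: v_y = 15.0 sin 35.0° = 8.604 m/s.
Taking up as positive with launch at y = 119 m, landing at y = 0: 0 = 119 + 8.604 t − ½(10) t².
Solving 5.000 t² − 8.604 t − 119 = 0 gives t = [8.604 + √(8.604² + 4·5.000·119)] / 10.00 = 5.81 s.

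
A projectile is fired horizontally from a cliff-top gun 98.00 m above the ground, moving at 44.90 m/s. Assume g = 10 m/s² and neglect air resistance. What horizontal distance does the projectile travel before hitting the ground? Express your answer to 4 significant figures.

Initial vertical velocity is zero, so the fall time comes from h = ½ g t²: t = √(2 × 98.00 / 10) = 4.4272 s.
Horizontal motion is uniform at 44.90 m/s, so x = 44.90 × 4.4272 = 198.8 m.

198.8 m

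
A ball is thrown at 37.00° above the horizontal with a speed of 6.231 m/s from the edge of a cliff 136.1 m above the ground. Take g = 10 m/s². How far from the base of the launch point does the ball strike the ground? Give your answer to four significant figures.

Components: v_x = 6.231 cos 37.00° = 4.9763 m/s, v_y = 6.231 sin 37.00° = 3.7499 m/s.
Vertical: 0 = 136.1 + 3.7499 t − ½(10) t² ⇒ 5.000 t² − 3.7499 t − 136.1 = 0.
t = [3.7499 + √(14.062 + 2722.0)] / 10.00 = 5.6057 s.
Horizontal: R = v_x · t = 4.9763 × 5.6057 = 27.90 m.

27.90 m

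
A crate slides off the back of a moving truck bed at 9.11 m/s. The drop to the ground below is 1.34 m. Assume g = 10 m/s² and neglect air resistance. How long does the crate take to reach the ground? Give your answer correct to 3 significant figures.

The horizontal speed doesn't affect the fall. With v_y0 = 0, h = ½ g t².
t = √(2 × 1.34 / 10) = √0.2680 = 0.518 s.

0.518 s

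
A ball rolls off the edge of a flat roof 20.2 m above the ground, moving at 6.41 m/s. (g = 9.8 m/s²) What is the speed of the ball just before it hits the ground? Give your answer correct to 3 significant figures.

20.9 m/s

Fall time: t = √(2 × 20.2 / 9.8) = 2.030 s.
At impact: v_x = 6.41 m/s (unchanged), v_y = g t = 9.8 × 2.030 = 19.89 m/s.
Speed = √(v_x² + v_y²) = √(41.09 + 395.6) = 20.9 m/s.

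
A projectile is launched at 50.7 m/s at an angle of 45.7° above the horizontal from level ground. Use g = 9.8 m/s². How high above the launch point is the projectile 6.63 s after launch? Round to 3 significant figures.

25.2 m

v_y0 = 50.7 sin 45.7° = 36.29 m/s.
y(t) = v_y0 t − ½ g t² = 36.29×6.63 − 4.900×6.63² = 25.2 m.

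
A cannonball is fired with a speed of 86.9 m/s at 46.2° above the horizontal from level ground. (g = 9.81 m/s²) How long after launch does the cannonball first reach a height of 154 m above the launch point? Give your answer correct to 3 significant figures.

3.31 s

v_y0 = 86.9 sin 46.2° = 62.72 m/s.
Set y = v_y0 t − ½ g t² = 154: 4.905 t² − 62.72 t + 154 = 0.
t = [62.72 ± √(3934 − 3021)] / 9.81 = (62.72 ± 30.22) / 9.81, giving t = 3.31 s or t = 9.47 s.
The cannonball is on the way up at the first time, so t = 3.31 s.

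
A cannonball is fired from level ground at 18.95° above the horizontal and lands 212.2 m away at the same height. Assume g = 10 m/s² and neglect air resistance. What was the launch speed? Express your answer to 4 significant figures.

58.77 m/s

On level ground, R = v₀² sin(2θ) / g, so v₀ = √(R g / sin 2θ).
sin(2 × 18.95°) = 0.6143.
v₀ = √(212.2 × 10 / 0.6143) = √3454.3 = 58.77 m/s.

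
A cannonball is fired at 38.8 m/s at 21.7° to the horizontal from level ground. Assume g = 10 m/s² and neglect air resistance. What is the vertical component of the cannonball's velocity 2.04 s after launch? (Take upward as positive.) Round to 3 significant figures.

-6.05 m/s

Initial vertical component: v_y0 = 38.8 sin 21.7° = 14.35 m/s.
v_y(t) = v_y0 − g t = 14.35 − 10 × 2.04 = -6.05 m/s.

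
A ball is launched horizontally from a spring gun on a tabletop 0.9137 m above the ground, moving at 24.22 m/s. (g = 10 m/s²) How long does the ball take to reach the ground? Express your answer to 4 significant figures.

0.4275 s

The horizontal speed doesn't affect the fall. With v_y0 = 0, h = ½ g t².
t = √(2 × 0.9137 / 10) = √0.18274 = 0.4275 s.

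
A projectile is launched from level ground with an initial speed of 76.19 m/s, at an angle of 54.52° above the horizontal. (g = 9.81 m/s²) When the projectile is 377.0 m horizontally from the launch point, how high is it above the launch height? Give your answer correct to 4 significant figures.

172.4 m

v_x = 76.19 cos 54.52° = 44.222 m/s, v_y0 = 76.19 sin 54.52° = 62.043 m/s.
Time to reach x = 377.0 m: t = x / v_x = 377.0 / 44.222 = 8.5252 s.
y = v_y0 t − ½ g t² = 62.043×8.5252 − 4.905×8.5252² = 172.4 m.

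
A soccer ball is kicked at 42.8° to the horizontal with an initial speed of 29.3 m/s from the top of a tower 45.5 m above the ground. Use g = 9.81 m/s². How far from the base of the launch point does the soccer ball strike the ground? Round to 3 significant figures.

122 m

Components: v_x = 29.3 cos 42.8° = 21.50 m/s, v_y = 29.3 sin 42.8° = 19.91 m/s.
Vertical: 0 = 45.5 + 19.91 t − ½(9.81) t² ⇒ 4.905 t² − 19.91 t − 45.5 = 0.
t = [19.91 + √(396.4 + 892.7)] / 9.810 = 5.690 s.
Horizontal: R = v_x · t = 21.50 × 5.690 = 122 m.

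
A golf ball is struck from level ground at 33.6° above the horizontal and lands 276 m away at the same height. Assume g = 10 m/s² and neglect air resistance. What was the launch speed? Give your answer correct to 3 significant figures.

54.7 m/s

On level ground, R = v₀² sin(2θ) / g, so v₀ = √(R g / sin 2θ).
sin(2 × 33.6°) = 0.9219.
v₀ = √(276 × 10 / 0.9219) = √2994 = 54.7 m/s.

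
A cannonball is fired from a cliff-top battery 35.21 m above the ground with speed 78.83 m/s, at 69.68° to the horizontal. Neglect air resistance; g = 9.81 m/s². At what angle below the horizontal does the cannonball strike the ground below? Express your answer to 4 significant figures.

v_x = 78.83 cos 69.68° = 27.375 m/s.
At impact |v_y| = √(v_y0² + 2 g h) = √(73.924² + 2×9.81×35.21) = 78.457 m/s.
Angle below horizontal = arctan(|v_y| / v_x) = arctan(78.457 / 27.375) = 70.77°.

70.77°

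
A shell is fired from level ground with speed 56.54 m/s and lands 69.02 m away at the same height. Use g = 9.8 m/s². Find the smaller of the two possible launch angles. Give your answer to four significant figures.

6.108°

Level-ground range: R = v₀² sin(2θ)/g ⇒ sin 2θ = R g / v₀² = 69.02×9.8/56.54² = 0.2116.
2θ = arcsin(0.2116) = 12.216° or 180° − 12.216° = 167.784°.
So θ = 6.108° or θ = 83.89°.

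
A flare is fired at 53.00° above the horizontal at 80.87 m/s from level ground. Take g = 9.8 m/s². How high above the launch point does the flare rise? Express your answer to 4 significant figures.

Vertical component of launch velocity: v_y = 80.87 sin 53.00° = 64.586 m/s.
At the highest point the vertical velocity is zero, so v_y² = 2 g h_max.
h_max = (64.586)² / (2 × 9.8) = 4171.4 / 19.60 = 212.8 m.

212.8 m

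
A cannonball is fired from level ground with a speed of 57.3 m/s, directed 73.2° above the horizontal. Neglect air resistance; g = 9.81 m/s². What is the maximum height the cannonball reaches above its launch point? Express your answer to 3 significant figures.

Vertical component of launch velocity: v_y = 57.3 sin 73.2° = 54.85 m/s.
At the highest point the vertical velocity is zero, so v_y² = 2 g h_max.
h_max = (54.85)² / (2 × 9.81) = 3009 / 19.62 = 153 m.

153 m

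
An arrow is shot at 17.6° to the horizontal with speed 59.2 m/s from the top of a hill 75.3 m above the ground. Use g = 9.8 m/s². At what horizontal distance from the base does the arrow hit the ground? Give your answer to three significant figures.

347 m

Components: v_x = 59.2 cos 17.6° = 56.43 m/s, v_y = 59.2 sin 17.6° = 17.90 m/s.
Vertical: 0 = 75.3 + 17.90 t − ½(9.8) t² ⇒ 4.900 t² − 17.90 t − 75.3 = 0.
t = [17.90 + √(320.4 + 1476)] / 9.800 = 6.151 s.
Horizontal: R = v_x · t = 56.43 × 6.151 = 347 m.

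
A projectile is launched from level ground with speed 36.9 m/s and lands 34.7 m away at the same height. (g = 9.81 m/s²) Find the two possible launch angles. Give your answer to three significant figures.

Level-ground range: R = v₀² sin(2θ)/g ⇒ sin 2θ = R g / v₀² = 34.7×9.81/36.9² = 0.2500.
2θ = arcsin(0.2500) = 14.48° or 180° − 14.48° = 165.52°.
So θ = 7.24° or θ = 82.8°.

7.24° and 82.8°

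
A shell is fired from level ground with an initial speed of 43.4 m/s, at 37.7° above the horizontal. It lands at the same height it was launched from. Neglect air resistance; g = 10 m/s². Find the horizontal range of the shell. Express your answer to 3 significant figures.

182 m

For level ground, R = v₀² sin(2θ) / g.
sin(2 × 37.7°) = sin 75.40° = 0.9677.
R = (43.4)² × 0.9677 / 10 = 182 m.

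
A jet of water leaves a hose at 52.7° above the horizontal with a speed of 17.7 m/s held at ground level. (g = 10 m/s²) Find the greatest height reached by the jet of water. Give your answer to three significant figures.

9.91 m

Vertical component of launch velocity: v_y = 17.7 sin 52.7° = 14.08 m/s.
At the highest point the vertical velocity is zero, so v_y² = 2 g h_max.
h_max = (14.08)² / (2 × 10) = 198.2 / 20.00 = 9.91 m.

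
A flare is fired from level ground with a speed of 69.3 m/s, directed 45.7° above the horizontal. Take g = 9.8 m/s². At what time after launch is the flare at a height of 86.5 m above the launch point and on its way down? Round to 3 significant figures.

v_y0 = 69.3 sin 45.7° = 49.60 m/s.
Set y = v_y0 t − ½ g t² = 86.5: 4.900 t² − 49.60 t + 86.5 = 0.
t = [49.60 ± √(2460 − 1695)] / 9.8 = (49.60 ± 27.66) / 9.8, giving t = 2.24 s or t = 7.88 s.
On the way down corresponds to the larger root: t = 7.88 s.

7.88 s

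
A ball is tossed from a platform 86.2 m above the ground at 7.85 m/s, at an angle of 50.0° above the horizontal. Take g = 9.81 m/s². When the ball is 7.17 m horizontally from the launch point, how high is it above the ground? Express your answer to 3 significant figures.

84.8 m

v_x = 7.85 cos 50.0° = 5.046 m/s, v_y0 = 7.85 sin 50.0° = 6.013 m/s.
Time to reach x = 7.17 m: t = x / v_x = 7.17 / 5.046 = 1.421 s.
y = 86.2 + v_y0 t − ½ g t² = 86.2 + 6.013×1.421 − 4.905×1.421² = 84.8 m.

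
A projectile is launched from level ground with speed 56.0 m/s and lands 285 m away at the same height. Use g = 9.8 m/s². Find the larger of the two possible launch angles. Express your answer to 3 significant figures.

Level-ground range: R = v₀² sin(2θ)/g ⇒ sin 2θ = R g / v₀² = 285×9.8/56.0² = 0.8906.
2θ = arcsin(0.8906) = 62.95° or 180° − 62.95° = 117.05°.
So θ = 31.5° or θ = 58.5°.

58.5°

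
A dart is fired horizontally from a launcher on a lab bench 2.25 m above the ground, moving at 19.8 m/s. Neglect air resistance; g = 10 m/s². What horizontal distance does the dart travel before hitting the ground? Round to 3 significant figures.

Initial vertical velocity is zero, so the fall time comes from h = ½ g t²: t = √(2 × 2.25 / 10) = 0.6708 s.
Horizontal motion is uniform at 19.8 m/s, so x = 19.8 × 0.6708 = 13.3 m.

13.3 m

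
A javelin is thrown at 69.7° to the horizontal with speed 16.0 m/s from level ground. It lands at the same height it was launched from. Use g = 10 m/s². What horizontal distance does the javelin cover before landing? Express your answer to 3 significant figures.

For level ground, R = v₀² sin(2θ) / g.
sin(2 × 69.7°) = sin 139.4° = 0.6508.
R = (16.0)² × 0.6508 / 10 = 16.7 m.

16.7 m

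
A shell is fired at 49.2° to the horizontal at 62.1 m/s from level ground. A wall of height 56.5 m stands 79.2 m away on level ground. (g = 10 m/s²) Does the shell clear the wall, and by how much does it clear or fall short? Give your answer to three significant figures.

Yes — it clears the wall by 16.2 m.

v_x = 62.1 cos 49.2° = 40.58 m/s; v_y0 = 62.1 sin 49.2° = 47.01 m/s.
Time to reach the wall: t = 79.2 / 40.58 = 1.952 s.
Height at that point: y = 47.01×1.952 − 5.000×1.952² = 72.71 m.
That is 72.71 − 56.5 = 16.2 m above the top of the wall, so the shell clears it.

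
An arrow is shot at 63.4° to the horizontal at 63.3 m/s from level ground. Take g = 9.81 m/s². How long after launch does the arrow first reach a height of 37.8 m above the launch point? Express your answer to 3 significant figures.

0.712 s

v_y0 = 63.3 sin 63.4° = 56.60 m/s.
Set y = v_y0 t − ½ g t² = 37.8: 4.905 t² − 56.60 t + 37.8 = 0.
t = [56.60 ± √(3204 − 741.6)] / 9.81 = (56.60 ± 49.62) / 9.81, giving t = 0.712 s or t = 10.8 s.
The arrow is on the way up at the first time, so t = 0.712 s.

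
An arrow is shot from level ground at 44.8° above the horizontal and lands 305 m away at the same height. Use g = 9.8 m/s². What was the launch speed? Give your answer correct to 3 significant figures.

54.7 m/s

On level ground, R = v₀² sin(2θ) / g, so v₀ = √(R g / sin 2θ).
sin(2 × 44.8°) = 1.0000.
v₀ = √(305 × 9.8 / 1.0000) = √2989 = 54.7 m/s.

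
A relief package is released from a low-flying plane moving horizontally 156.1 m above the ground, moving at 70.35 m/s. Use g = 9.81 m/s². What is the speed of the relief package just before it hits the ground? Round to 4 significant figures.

Fall time: t = √(2 × 156.1 / 9.81) = 5.6413 s.
At impact: v_x = 70.35 m/s (unchanged), v_y = g t = 9.81 × 5.6413 = 55.341 m/s.
Speed = √(v_x² + v_y²) = √(4949.1 + 3062.6) = 89.51 m/s.

89.51 m/s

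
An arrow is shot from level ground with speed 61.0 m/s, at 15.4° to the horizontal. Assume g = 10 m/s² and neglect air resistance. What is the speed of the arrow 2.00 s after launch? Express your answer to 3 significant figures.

v_x = 61.0 cos 15.4° = 58.81 m/s (constant).
v_y(t) = 61.0 sin 15.4° − g t = 16.20 − 10 × 2.00 = -3.800 m/s.
Speed = √(v_x² + v_y²) = √(3459 + 14.44) = 58.9 m/s.

58.9 m/s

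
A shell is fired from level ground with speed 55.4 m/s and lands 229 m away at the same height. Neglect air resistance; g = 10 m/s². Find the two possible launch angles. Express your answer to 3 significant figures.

Level-ground range: R = v₀² sin(2θ)/g ⇒ sin 2θ = R g / v₀² = 229×10/55.4² = 0.7461.
2θ = arcsin(0.7461) = 48.25° or 180° − 48.25° = 131.75°.
So θ = 24.1° or θ = 65.9°.

24.1° and 65.9°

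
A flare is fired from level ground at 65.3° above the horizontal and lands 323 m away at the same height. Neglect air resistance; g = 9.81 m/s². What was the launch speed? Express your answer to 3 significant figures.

64.6 m/s

On level ground, R = v₀² sin(2θ) / g, so v₀ = √(R g / sin 2θ).
sin(2 × 65.3°) = 0.7593.
v₀ = √(323 × 9.81 / 0.7593) = √4173 = 64.6 m/s.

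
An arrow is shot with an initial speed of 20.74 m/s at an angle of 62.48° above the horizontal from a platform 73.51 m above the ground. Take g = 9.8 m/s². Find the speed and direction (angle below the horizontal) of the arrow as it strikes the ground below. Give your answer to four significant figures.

43.25 m/s at 77.20° below the horizontal

v_x = 20.74 cos 62.48° = 9.5831 m/s (constant).
|v_y| at impact = √((18.393)² + 2×9.8×73.51) = 42.179 m/s.
Speed = √(9.5831² + 42.179²) = 43.25 m/s; angle = arctan(42.179/9.5831) = 77.20° below horizontal.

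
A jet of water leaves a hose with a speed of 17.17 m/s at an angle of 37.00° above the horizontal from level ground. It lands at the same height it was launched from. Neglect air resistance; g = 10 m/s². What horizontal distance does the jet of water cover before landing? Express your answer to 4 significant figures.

Components: v_x = 17.17 cos 37.00° = 13.713 m/s, v_y = 17.17 sin 37.00° = 10.333 m/s.
Time of flight (same landing height): t = 2 v_y / g = 2 × 10.333 / 10 = 2.0666 s.
Range: R = v_x · t = 13.713 × 2.0666 = 28.34 m.

28.34 m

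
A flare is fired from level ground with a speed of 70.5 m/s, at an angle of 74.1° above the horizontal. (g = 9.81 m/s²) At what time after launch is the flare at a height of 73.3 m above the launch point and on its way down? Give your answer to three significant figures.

v_y0 = 70.5 sin 74.1° = 67.80 m/s.
Set y = v_y0 t − ½ g t² = 73.3: 4.905 t² − 67.80 t + 73.3 = 0.
t = [67.80 ± √(4597 − 1438)] / 9.81 = (67.80 ± 56.20) / 9.81, giving t = 1.18 s or t = 12.6 s.
On the way down corresponds to the larger root: t = 12.6 s.

12.6 s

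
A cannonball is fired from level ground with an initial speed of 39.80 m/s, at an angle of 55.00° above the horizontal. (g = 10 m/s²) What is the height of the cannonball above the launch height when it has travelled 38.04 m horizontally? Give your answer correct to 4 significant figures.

40.44 m

v_x = 39.80 cos 55.00° = 22.828 m/s, v_y0 = 39.80 sin 55.00° = 32.602 m/s.
Time to reach x = 38.04 m: t = x / v_x = 38.04 / 22.828 = 1.6664 s.
y = v_y0 t − ½ g t² = 32.602×1.6664 − 5.000×1.6664² = 40.44 m.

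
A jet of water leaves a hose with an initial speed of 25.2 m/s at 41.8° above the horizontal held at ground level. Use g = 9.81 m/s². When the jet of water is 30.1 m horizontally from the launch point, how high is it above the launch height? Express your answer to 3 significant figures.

v_x = 25.2 cos 41.8° = 18.79 m/s, v_y0 = 25.2 sin 41.8° = 16.80 m/s.
Time to reach x = 30.1 m: t = x / v_x = 30.1 / 18.79 = 1.602 s.
y = v_y0 t − ½ g t² = 16.80×1.602 − 4.905×1.602² = 14.3 m.

14.3 m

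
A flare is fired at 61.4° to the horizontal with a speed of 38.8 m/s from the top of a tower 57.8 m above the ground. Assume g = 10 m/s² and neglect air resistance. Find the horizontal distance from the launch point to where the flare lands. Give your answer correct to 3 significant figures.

Components: v_x = 38.8 cos 61.4° = 18.57 m/s, v_y = 38.8 sin 61.4° = 34.07 m/s.
Vertical: 0 = 57.8 + 34.07 t − ½(10) t² ⇒ 5.000 t² − 34.07 t − 57.8 = 0.
t = [34.07 + √(1161 + 1156)] / 10.00 = 8.221 s.
Horizontal: R = v_x · t = 18.57 × 8.221 = 153 m.

153 m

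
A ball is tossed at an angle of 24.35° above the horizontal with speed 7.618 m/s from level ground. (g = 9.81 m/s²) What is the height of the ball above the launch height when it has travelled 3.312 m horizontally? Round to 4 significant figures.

v_x = 7.618 cos 24.35° = 6.9403 m/s, v_y0 = 7.618 sin 24.35° = 3.1410 m/s.
Time to reach x = 3.312 m: t = x / v_x = 3.312 / 6.9403 = 0.47721 s.
y = v_y0 t − ½ g t² = 3.1410×0.47721 − 4.905×0.47721² = 0.3819 m.

0.3819 m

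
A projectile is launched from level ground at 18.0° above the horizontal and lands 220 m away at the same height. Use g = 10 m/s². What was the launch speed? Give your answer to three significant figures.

On level ground, R = v₀² sin(2θ) / g, so v₀ = √(R g / sin 2θ).
sin(2 × 18.0°) = 0.5878.
v₀ = √(220 × 10 / 0.5878) = √3743 = 61.2 m/s.

61.2 m/s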